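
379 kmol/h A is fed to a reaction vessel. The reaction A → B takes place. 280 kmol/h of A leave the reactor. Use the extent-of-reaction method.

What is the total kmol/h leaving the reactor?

379 kmol/h

For A: n = n₀ − 1ξ → 280 = 379 − 1ξ, giving ξ = 99 kmol/h.
Outlet amounts (n = n₀ + ν ξ):
  A: 379 − 1(99) = 280
  B: 0 + 1(99) = 99
Total out = 280 + 99 = 379 kmol/h.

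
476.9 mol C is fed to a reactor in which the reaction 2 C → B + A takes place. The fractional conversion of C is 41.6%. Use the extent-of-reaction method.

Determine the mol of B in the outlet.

99.2 mol

C reacted = 0.416 × 476.9 = 198.4 mol; ν_C = −2, so ξ = 198.4/2 = 99.2 mol.
Outlet amounts (n = n₀ + ν ξ):
  C: 476.9 − 2(99.2) = 278.5
  B: 0 + 1(99.2) = 99.2
  A: 0 + 1(99.2) = 99.2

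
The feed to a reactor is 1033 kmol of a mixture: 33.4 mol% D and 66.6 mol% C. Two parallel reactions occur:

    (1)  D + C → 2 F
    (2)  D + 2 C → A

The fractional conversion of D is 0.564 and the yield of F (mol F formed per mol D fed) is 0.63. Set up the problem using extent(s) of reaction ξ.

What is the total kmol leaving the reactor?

861 kmol

Yield of F: 2ξ₁ / 345 = 0.63 → ξ₁ = 108.7 kmol.
Conversion of D: 1ξ₁ + 1ξ₂ = 0.564 × 345 = 194.6 → ξ₂ = 85.91 kmol.
Outlet amounts (n = n₀ + Σ ν·ξ):
  D: 345 − 1(108.7) − 1(85.91) = 150.4
  C: 688 − 1(108.7) − 2(85.91) = 407.5
  F: 0 + 2(108.7) = 217.4
  A: 0 + 1(85.91) = 85.91
Total out = 150.4 + 407.5 + 217.4 + 85.91 = 861.2 kmol.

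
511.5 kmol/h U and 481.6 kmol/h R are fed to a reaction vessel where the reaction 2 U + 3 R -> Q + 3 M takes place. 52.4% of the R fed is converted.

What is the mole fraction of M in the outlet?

R reacted = 0.524 × 481.6 = 252.4 kmol/h; ν_R = −3, so ξ = 252.4/3 = 84.12 kmol/h.
Outlet amounts (n = n₀ + ν ξ):
  U: 511.5 − 2(84.12) = 343.3
  R: 481.6 − 3(84.12) = 229.2
  Q: 0 + 1(84.12) = 84.12
  M: 0 + 3(84.12) = 252.4
Total out = 909 kmol/h; y_M = 252.4 / 909 = 0.2776.

0.278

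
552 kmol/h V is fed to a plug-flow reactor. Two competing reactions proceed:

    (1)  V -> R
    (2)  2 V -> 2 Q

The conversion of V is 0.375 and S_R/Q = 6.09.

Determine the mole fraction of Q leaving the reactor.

0.0529

Conversion of V: V consumed = 0.375 × 552 = 207 kmol/h = 1ξ₁ + 2ξ₂.
Selectivity: 1ξ₁ / (2ξ₂) = 6.09 → ξ₁ = 12.18 ξ₂.
Substitute: (1·12.18 + 2) ξ₂ = 207 → ξ₂ = 14.6 kmol/h, ξ₁ = 177.8 kmol/h.
Outlet amounts (n = n₀ + Σ ν·ξ):
  V: 552 − 1(177.8) − 2(14.6) = 345
  R: 0 + 1(177.8) = 177.8
  Q: 0 + 2(14.6) = 29.2
Total out = 552 kmol/h; y_Q = 29.2 / 552 = 0.05289.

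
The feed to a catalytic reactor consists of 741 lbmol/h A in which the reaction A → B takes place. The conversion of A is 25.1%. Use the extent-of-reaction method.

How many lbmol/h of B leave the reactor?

A reacted = 0.251 × 741 = 186 lbmol/h; ν_A = −1, so ξ = 186/1 = 186 lbmol/h.
Outlet amounts (n = n₀ + ν ξ):
  A: 741 − 1(186) = 555
  B: 0 + 1(186) = 186

186 lbmol/h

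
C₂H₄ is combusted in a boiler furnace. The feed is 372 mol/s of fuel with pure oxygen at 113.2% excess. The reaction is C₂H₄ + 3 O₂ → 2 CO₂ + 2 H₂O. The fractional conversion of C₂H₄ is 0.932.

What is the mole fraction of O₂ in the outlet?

0.487

Stoichiometric O₂ = 3 × 372 = 1116 mol/s; O₂ fed = 1116 × 2.132 = 2379 mol/s.
Fuel reacted = 0.932 × 372 → ξ = 346.7 mol/s.
Outlet (n = n₀ + ν ξ):
  C₂H₄: 372 − 1(346.7) = 25.3
  O₂: 2379 − 3(346.7) = 1339
  CO₂: 0 + 2(346.7) = 693.4
  H₂O: 0 + 2(346.7) = 693.4
Total out = 2751 mol/s; y_O₂ = 1339 / 2751 = 0.4867.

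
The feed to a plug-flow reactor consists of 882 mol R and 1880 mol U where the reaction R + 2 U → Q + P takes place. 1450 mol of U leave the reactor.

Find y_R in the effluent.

For U: n = n₀ − 2ξ → 1450 = 1880 − 2ξ, giving ξ = 215 mol.
Outlet amounts (n = n₀ + ν ξ):
  R: 882 − 1(215) = 667
  U: 1880 − 2(215) = 1450
  Q: 0 + 1(215) = 215
  P: 0 + 1(215) = 215
Total out = 2547 mol; y_R = 667 / 2547 = 0.2619.

0.262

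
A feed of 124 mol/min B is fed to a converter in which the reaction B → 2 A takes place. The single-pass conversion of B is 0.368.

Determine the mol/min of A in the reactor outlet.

91.3 mol/min

B reacted = 0.368 × 124 = 45.63 mol/min; ν_B = −1, so ξ = 45.63/1 = 45.63 mol/min.
Outlet amounts (n = n₀ + ν ξ):
  B: 124 − 1(45.63) = 78.37
  A: 0 + 2(45.63) = 91.26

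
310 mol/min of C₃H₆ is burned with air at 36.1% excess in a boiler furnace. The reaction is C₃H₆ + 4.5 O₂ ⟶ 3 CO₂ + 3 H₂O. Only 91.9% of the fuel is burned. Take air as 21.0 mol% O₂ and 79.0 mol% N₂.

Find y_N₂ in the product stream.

Stoichiometric O₂ = 4.5 × 310 = 1395 mol/min; O₂ fed = 1395 × 1.361 = 1899 mol/min.
N₂ fed = 1899 × 79/21 = 7142 mol/min.
Fuel reacted = 0.919 × 310 → ξ = 284.9 mol/min.
Outlet (n = n₀ + ν ξ):
  C₃H₆: 310 − 1(284.9) = 25.11
  O₂: 1899 − 4.5(284.9) = 616.6
  N₂: 7142 (inert)
  CO₂: 0 + 3(284.9) = 854.7
  H₂O: 0 + 3(284.9) = 854.7
Total out = 9493 mol/min; y_N₂ = 7142 / 9493 = 0.7523.

0.752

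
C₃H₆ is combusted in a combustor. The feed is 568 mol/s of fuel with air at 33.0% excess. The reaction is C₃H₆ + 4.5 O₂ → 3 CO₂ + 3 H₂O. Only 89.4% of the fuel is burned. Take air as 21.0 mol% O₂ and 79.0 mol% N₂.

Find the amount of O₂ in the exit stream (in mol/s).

Stoichiometric O₂ = 4.5 × 568 = 2556 mol/s; O₂ fed = 2556 × 1.330 = 3399 mol/s.
N₂ fed = 3399 × 79/21 = 12790 mol/s.
Fuel reacted = 0.894 × 568 → ξ = 507.8 mol/s.
Outlet (n = n₀ + ν ξ):
  C₃H₆: 568 − 1(507.8) = 60.21
  O₂: 3399 − 4.5(507.8) = 1114
  N₂: 12790 (inert)
  CO₂: 0 + 3(507.8) = 1523
  H₂O: 0 + 3(507.8) = 1523

1110 mol/s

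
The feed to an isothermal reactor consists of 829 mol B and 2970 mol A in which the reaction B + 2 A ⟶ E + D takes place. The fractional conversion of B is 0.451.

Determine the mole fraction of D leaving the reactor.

B reacted = 0.451 × 829 = 373.9 mol; ν_B = −1, so ξ = 373.9/1 = 373.9 mol.
Outlet amounts (n = n₀ + ν ξ):
  B: 829 − 1(373.9) = 455.1
  A: 2970 − 2(373.9) = 2222
  E: 0 + 1(373.9) = 373.9
  D: 0 + 1(373.9) = 373.9
Total out = 3425 mol; y_D = 373.9 / 3425 = 0.1092.

0.109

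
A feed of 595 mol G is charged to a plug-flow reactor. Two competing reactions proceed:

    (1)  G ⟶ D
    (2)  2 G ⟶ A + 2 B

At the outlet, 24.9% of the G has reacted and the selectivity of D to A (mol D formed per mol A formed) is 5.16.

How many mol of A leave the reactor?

20.7 mol

Conversion of G: G consumed = 0.249 × 595 = 148.2 mol = 1ξ₁ + 2ξ₂.
Selectivity: 1ξ₁ / (1ξ₂) = 5.16 → ξ₁ = 5.16 ξ₂.
Substitute: (1·5.16 + 2) ξ₂ = 148.2 → ξ₂ = 20.69 mol, ξ₁ = 106.8 mol.
Outlet amounts (n = n₀ + Σ ν·ξ):
  G: 595 − 1(106.8) − 2(20.69) = 446.8
  D: 0 + 1(106.8) = 106.8
  A: 0 + 1(20.69) = 20.69
  B: 0 + 2(20.69) = 41.38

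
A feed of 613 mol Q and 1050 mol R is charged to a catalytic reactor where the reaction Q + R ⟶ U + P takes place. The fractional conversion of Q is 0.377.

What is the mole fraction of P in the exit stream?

Q reacted = 0.377 × 613 = 231.1 mol; ν_Q = −1, so ξ = 231.1/1 = 231.1 mol.
Outlet amounts (n = n₀ + ν ξ):
  Q: 613 − 1(231.1) = 381.9
  R: 1050 − 1(231.1) = 818.9
  U: 0 + 1(231.1) = 231.1
  P: 0 + 1(231.1) = 231.1
Total out = 1663 mol; y_P = 231.1 / 1663 = 0.139.

0.139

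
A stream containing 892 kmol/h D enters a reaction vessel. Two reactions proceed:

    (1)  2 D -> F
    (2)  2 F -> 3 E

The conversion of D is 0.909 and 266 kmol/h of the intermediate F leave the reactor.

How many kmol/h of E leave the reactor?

209 kmol/h

Conversion of D: D consumed = 2ξ₁ = 0.909 × 892 → ξ₁ = 405.4 kmol/h.
F balance: n_F = 0 + 1ξ₁ − 2ξ₂ = 266 → ξ₂ = (1·405.4 − 266)/2 = 69.71 kmol/h.
Outlet amounts (n = n₀ + Σ ν·ξ):
  D: 892 − 2(405.4) = 81.17
  F: 0 + 1(405.4) − 2(69.71) = 266
  E: 0 + 3(69.71) = 209.1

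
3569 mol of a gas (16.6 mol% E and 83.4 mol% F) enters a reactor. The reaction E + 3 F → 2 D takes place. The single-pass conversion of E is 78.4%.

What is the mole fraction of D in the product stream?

E reacted = 0.784 × 592.5 = 464.5 mol; ν_E = −1, so ξ = 464.5/1 = 464.5 mol.
Outlet amounts (n = n₀ + ν ξ):
  E: 592.5 − 1(464.5) = 128
  F: 2977 − 3(464.5) = 1583
  D: 0 + 2(464.5) = 929
Total out = 2640 mol; y_D = 929 / 2640 = 0.3519.

0.352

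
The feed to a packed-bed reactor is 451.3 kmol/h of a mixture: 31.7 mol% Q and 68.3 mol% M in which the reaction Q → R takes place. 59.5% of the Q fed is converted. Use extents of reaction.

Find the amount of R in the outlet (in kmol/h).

Q reacted = 0.595 × 143.1 = 85.12 kmol/h; ν_Q = −1, so ξ = 85.12/1 = 85.12 kmol/h.
Outlet amounts (n = n₀ + ν ξ):
  Q: 143.1 − 1(85.12) = 57.94
  R: 0 + 1(85.12) = 85.12
  M: 308.2 (inert)

85.1 kmol/h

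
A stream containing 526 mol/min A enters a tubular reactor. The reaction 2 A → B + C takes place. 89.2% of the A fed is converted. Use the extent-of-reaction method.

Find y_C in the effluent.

A reacted = 0.892 × 526 = 469.2 mol/min; ν_A = −2, so ξ = 469.2/2 = 234.6 mol/min.
Outlet amounts (n = n₀ + ν ξ):
  A: 526 − 2(234.6) = 56.81
  B: 0 + 1(234.6) = 234.6
  C: 0 + 1(234.6) = 234.6
Total out = 526 mol/min; y_C = 234.6 / 526 = 0.446.

0.446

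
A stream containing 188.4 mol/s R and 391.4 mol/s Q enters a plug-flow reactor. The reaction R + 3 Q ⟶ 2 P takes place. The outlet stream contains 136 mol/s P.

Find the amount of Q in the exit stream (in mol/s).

187 mol/s

For P: n = n₀ + 2ξ → 136 = 0 + 2ξ, giving ξ = 68 mol/s.
Outlet amounts (n = n₀ + ν ξ):
  R: 188.4 − 1(68) = 120.4
  Q: 391.4 − 3(68) = 187.4
  P: 0 + 2(68) = 136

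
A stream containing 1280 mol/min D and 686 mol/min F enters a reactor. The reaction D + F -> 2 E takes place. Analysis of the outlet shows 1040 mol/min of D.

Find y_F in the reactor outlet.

For D: n = n₀ − 1ξ → 1040 = 1280 − 1ξ, giving ξ = 240 mol/min.
Outlet amounts (n = n₀ + ν ξ):
  D: 1280 − 1(240) = 1040
  F: 686 − 1(240) = 446
  E: 0 + 2(240) = 480
Total out = 1966 mol/min; y_F = 446 / 1966 = 0.2269.

0.227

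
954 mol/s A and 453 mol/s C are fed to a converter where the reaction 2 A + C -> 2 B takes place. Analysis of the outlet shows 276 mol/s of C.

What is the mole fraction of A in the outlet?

For C: n = n₀ − 1ξ → 276 = 453 − 1ξ, giving ξ = 177 mol/s.
Outlet amounts (n = n₀ + ν ξ):
  A: 954 − 2(177) = 600
  C: 453 − 1(177) = 276
  B: 0 + 2(177) = 354
Total out = 1230 mol/s; y_A = 600 / 1230 = 0.4878.

0.488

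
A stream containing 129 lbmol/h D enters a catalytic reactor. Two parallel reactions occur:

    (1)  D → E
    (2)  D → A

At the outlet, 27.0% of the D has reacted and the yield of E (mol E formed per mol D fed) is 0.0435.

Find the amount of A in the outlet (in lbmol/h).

Yield of E: 1ξ₁ / 129 = 0.0435 → ξ₁ = 5.611 lbmol/h.
Conversion of D: 1ξ₁ + 1ξ₂ = 0.27 × 129 = 34.83 → ξ₂ = 29.22 lbmol/h.
Outlet amounts (n = n₀ + Σ ν·ξ):
  D: 129 − 1(5.611) − 1(29.22) = 94.17
  E: 0 + 1(5.611) = 5.611
  A: 0 + 1(29.22) = 29.22

29.2 lbmol/h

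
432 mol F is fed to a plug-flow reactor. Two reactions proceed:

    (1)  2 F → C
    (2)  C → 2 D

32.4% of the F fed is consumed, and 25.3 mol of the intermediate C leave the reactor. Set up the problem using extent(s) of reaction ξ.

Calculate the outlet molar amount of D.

Conversion of F: F consumed = 2ξ₁ = 0.324 × 432 → ξ₁ = 69.98 mol.
C balance: n_C = 0 + 1ξ₁ − 1ξ₂ = 25.3 → ξ₂ = (1·69.98 − 25.3)/1 = 44.68 mol.
Outlet amounts (n = n₀ + Σ ν·ξ):
  F: 432 − 2(69.98) = 292
  C: 0 + 1(69.98) − 1(44.68) = 25.3
  D: 0 + 2(44.68) = 89.37

89.4 mol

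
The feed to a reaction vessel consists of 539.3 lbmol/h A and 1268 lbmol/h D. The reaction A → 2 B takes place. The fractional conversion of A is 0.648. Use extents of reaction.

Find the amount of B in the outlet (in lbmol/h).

699 lbmol/h

A reacted = 0.648 × 539.3 = 349.5 lbmol/h; ν_A = −1, so ξ = 349.5/1 = 349.5 lbmol/h.
Outlet amounts (n = n₀ + ν ξ):
  A: 539.3 − 1(349.5) = 189.8
  B: 0 + 2(349.5) = 698.9
  D: 1268 (inert)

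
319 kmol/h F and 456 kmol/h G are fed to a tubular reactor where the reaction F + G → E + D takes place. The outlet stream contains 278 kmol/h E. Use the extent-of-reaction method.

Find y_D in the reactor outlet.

For E: n = n₀ + 1ξ → 278 = 0 + 1ξ, giving ξ = 278 kmol/h.
Outlet amounts (n = n₀ + ν ξ):
  F: 319 − 1(278) = 41
  G: 456 − 1(278) = 178
  E: 0 + 1(278) = 278
  D: 0 + 1(278) = 278
Total out = 775 kmol/h; y_D = 278 / 775 = 0.3587.

0.359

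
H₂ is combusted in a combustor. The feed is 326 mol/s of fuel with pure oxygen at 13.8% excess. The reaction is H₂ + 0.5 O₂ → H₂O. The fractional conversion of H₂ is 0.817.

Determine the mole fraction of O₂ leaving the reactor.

0.138

Stoichiometric O₂ = 0.5 × 326 = 163 mol/s; O₂ fed = 163 × 1.138 = 185.5 mol/s.
Fuel reacted = 0.817 × 326 → ξ = 266.3 mol/s.
Outlet (n = n₀ + ν ξ):
  H₂: 326 − 1(266.3) = 59.66
  O₂: 185.5 − 0.5(266.3) = 52.32
  H₂O: 0 + 1(266.3) = 266.3
Total out = 378.3 mol/s; y_O₂ = 52.32 / 378.3 = 0.1383.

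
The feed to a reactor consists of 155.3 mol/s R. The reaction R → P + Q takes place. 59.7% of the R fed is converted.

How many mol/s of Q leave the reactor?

R reacted = 0.597 × 155.3 = 92.71 mol/s; ν_R = −1, so ξ = 92.71/1 = 92.71 mol/s.
Outlet amounts (n = n₀ + ν ξ):
  R: 155.3 − 1(92.71) = 62.59
  P: 0 + 1(92.71) = 92.71
  Q: 0 + 1(92.71) = 92.71

92.7 mol/s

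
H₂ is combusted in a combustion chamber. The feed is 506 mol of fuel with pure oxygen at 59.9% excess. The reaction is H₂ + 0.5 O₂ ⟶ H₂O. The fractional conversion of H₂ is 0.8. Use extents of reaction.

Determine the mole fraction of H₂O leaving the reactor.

Stoichiometric O₂ = 0.5 × 506 = 253 mol; O₂ fed = 253 × 1.599 = 404.5 mol.
Fuel reacted = 0.8 × 506 → ξ = 404.8 mol.
Outlet (n = n₀ + ν ξ):
  H₂: 506 − 1(404.8) = 101.2
  O₂: 404.5 − 0.5(404.8) = 202.1
  H₂O: 0 + 1(404.8) = 404.8
Total out = 708.1 mol; y_H₂O = 404.8 / 708.1 = 0.5716.

0.572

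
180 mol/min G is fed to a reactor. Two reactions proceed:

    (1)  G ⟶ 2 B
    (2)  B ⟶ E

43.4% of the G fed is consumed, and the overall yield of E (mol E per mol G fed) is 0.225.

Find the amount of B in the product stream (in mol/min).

116 mol/min

Conversion of G: G consumed = 1ξ₁ = 0.434 × 180 → ξ₁ = 78.12 mol/min.
Yield of E: 1ξ₂ / 180 = 0.225 → ξ₂ = 40.5 mol/min.
Outlet amounts (n = n₀ + Σ ν·ξ):
  G: 180 − 1(78.12) = 101.9
  B: 0 + 2(78.12) − 1(40.5) = 115.7
  E: 0 + 1(40.5) = 40.5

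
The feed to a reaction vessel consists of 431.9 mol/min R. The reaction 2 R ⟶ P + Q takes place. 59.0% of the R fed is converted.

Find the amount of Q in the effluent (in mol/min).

127 mol/min

R reacted = 0.59 × 431.9 = 254.8 mol/min; ν_R = −2, so ξ = 254.8/2 = 127.4 mol/min.
Outlet amounts (n = n₀ + ν ξ):
  R: 431.9 − 2(127.4) = 177.1
  P: 0 + 1(127.4) = 127.4
  Q: 0 + 1(127.4) = 127.4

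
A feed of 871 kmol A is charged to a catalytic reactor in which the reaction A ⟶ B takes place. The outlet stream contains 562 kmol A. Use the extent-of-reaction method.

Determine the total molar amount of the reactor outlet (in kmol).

871 kmol

For A: n = n₀ − 1ξ → 562 = 871 − 1ξ, giving ξ = 309 kmol.
Outlet amounts (n = n₀ + ν ξ):
  A: 871 − 1(309) = 562
  B: 0 + 1(309) = 309
Total out = 562 + 309 = 871 kmol.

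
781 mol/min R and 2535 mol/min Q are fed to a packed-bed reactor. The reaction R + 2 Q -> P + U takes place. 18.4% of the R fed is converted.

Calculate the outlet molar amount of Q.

R reacted = 0.184 × 781 = 143.7 mol/min; ν_R = −1, so ξ = 143.7/1 = 143.7 mol/min.
Outlet amounts (n = n₀ + ν ξ):
  R: 781 − 1(143.7) = 637.3
  Q: 2535 − 2(143.7) = 2248
  P: 0 + 1(143.7) = 143.7
  U: 0 + 1(143.7) = 143.7

2250 mol/min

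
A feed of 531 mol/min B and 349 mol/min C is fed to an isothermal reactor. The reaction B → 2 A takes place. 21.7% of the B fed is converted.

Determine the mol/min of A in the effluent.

B reacted = 0.217 × 531 = 115.2 mol/min; ν_B = −1, so ξ = 115.2/1 = 115.2 mol/min.
Outlet amounts (n = n₀ + ν ξ):
  B: 531 − 1(115.2) = 415.8
  A: 0 + 2(115.2) = 230.5
  C: 349 (inert)

230 mol/min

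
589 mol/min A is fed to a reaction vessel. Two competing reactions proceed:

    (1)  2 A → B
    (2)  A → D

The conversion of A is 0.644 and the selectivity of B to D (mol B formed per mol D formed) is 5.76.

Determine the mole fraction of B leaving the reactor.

0.421

Conversion of A: A consumed = 0.644 × 589 = 379.3 mol/min = 2ξ₁ + 1ξ₂.
Selectivity: 1ξ₁ / (1ξ₂) = 5.76 → ξ₁ = 5.76 ξ₂.
Substitute: (2·5.76 + 1) ξ₂ = 379.3 → ξ₂ = 30.3 mol/min, ξ₁ = 174.5 mol/min.
Outlet amounts (n = n₀ + Σ ν·ξ):
  A: 589 − 2(174.5) − 1(30.3) = 209.7
  B: 0 + 1(174.5) = 174.5
  D: 0 + 1(30.3) = 30.3
Total out = 414.5 mol/min; y_B = 174.5 / 414.5 = 0.421.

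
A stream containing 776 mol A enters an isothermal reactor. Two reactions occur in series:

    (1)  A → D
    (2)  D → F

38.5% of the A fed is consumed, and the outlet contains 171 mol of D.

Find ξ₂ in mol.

ξ₂ = 128 mol

Conversion of A: A consumed = 1ξ₁ = 0.385 × 776 → ξ₁ = 298.8 mol.
D balance: n_D = 0 + 1ξ₁ − 1ξ₂ = 171 → ξ₂ = (1·298.8 − 171)/1 = 127.8 mol.
Outlet amounts (n = n₀ + Σ ν·ξ):
  A: 776 − 1(298.8) = 477.2
  D: 0 + 1(298.8) − 1(127.8) = 171
  F: 0 + 1(127.8) = 127.8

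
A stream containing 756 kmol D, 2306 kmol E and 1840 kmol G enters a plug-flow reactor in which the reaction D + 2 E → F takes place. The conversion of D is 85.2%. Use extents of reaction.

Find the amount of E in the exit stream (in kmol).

1020 kmol

D reacted = 0.852 × 756 = 644.1 kmol; ν_D = −1, so ξ = 644.1/1 = 644.1 kmol.
Outlet amounts (n = n₀ + ν ξ):
  D: 756 − 1(644.1) = 111.9
  E: 2306 − 2(644.1) = 1018
  F: 0 + 1(644.1) = 644.1
  G: 1840 (inert)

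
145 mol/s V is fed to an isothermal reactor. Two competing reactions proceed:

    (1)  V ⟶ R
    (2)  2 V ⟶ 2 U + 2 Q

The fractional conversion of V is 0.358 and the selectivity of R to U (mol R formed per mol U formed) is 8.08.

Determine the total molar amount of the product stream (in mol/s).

Conversion of V: V consumed = 0.358 × 145 = 51.91 mol/s = 1ξ₁ + 2ξ₂.
Selectivity: 1ξ₁ / (2ξ₂) = 8.08 → ξ₁ = 16.16 ξ₂.
Substitute: (1·16.16 + 2) ξ₂ = 51.91 → ξ₂ = 2.858 mol/s, ξ₁ = 46.19 mol/s.
Outlet amounts (n = n₀ + Σ ν·ξ):
  V: 145 − 1(46.19) − 2(2.858) = 93.09
  R: 0 + 1(46.19) = 46.19
  U: 0 + 2(2.858) = 5.717
  Q: 0 + 2(2.858) = 5.717
Total out = 93.09 + 46.19 + 5.717 + 5.717 = 150.7 mol/s.

151 mol/s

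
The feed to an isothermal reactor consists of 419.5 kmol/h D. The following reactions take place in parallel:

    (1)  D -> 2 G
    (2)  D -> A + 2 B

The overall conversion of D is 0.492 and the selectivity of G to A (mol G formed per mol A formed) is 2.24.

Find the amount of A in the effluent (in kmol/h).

97.4 kmol/h

Conversion of D: D consumed = 0.492 × 419.5 = 206.4 kmol/h = 1ξ₁ + 1ξ₂.
Selectivity: 2ξ₁ / (1ξ₂) = 2.24 → ξ₁ = 1.12 ξ₂.
Substitute: (1·1.12 + 1) ξ₂ = 206.4 → ξ₂ = 97.36 kmol/h, ξ₁ = 109 kmol/h.
Outlet amounts (n = n₀ + Σ ν·ξ):
  D: 419.5 − 1(109) − 1(97.36) = 213.1
  G: 0 + 2(109) = 218.1
  A: 0 + 1(97.36) = 97.36
  B: 0 + 2(97.36) = 194.7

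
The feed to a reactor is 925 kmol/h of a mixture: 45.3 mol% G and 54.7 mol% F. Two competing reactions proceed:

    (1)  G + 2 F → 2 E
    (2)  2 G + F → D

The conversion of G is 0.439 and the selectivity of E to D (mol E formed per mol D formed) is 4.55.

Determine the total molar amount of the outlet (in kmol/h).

741 kmol/h

Conversion of G: G consumed = 0.439 × 419 = 184 kmol/h = 1ξ₁ + 2ξ₂.
Selectivity: 2ξ₁ / (1ξ₂) = 4.55 → ξ₁ = 2.275 ξ₂.
Substitute: (1·2.275 + 2) ξ₂ = 184 → ξ₂ = 43.03 kmol/h, ξ₁ = 97.89 kmol/h.
Outlet amounts (n = n₀ + Σ ν·ξ):
  G: 419 − 1(97.89) − 2(43.03) = 235.1
  F: 506 − 2(97.89) − 1(43.03) = 267.2
  E: 0 + 2(97.89) = 195.8
  D: 0 + 1(43.03) = 43.03
Total out = 235.1 + 267.2 + 195.8 + 43.03 = 741 kmol/h.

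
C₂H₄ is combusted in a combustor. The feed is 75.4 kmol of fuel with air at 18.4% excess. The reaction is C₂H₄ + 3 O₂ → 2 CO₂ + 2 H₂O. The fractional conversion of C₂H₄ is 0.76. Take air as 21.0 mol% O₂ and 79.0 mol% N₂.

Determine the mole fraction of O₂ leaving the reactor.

0.071

Stoichiometric O₂ = 3 × 75.4 = 226.2 kmol; O₂ fed = 226.2 × 1.184 = 267.8 kmol.
N₂ fed = 267.8 × 79/21 = 1008 kmol.
Fuel reacted = 0.76 × 75.4 → ξ = 57.3 kmol.
Outlet (n = n₀ + ν ξ):
  C₂H₄: 75.4 − 1(57.3) = 18.1
  O₂: 267.8 − 3(57.3) = 95.91
  N₂: 1008 (inert)
  CO₂: 0 + 2(57.3) = 114.6
  H₂O: 0 + 2(57.3) = 114.6
Total out = 1351 kmol; y_O₂ = 95.91 / 1351 = 0.071.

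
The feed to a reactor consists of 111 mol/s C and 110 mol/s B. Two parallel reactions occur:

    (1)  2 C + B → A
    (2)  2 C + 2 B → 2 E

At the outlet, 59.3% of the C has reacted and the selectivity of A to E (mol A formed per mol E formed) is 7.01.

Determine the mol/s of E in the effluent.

4.38 mol/s

Conversion of C: C consumed = 0.593 × 111 = 65.82 mol/s = 2ξ₁ + 2ξ₂.
Selectivity: 1ξ₁ / (2ξ₂) = 7.01 → ξ₁ = 14.02 ξ₂.
Substitute: (2·14.02 + 2) ξ₂ = 65.82 → ξ₂ = 2.191 mol/s, ξ₁ = 30.72 mol/s.
Outlet amounts (n = n₀ + Σ ν·ξ):
  C: 111 − 2(30.72) − 2(2.191) = 45.18
  B: 110 − 1(30.72) − 2(2.191) = 74.9
  A: 0 + 1(30.72) = 30.72
  E: 0 + 2(2.191) = 4.382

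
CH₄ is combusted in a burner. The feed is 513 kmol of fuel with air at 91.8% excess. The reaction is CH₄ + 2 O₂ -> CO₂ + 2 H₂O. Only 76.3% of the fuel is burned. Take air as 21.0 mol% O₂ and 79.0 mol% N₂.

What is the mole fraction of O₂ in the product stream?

0.12

Stoichiometric O₂ = 2 × 513 = 1026 kmol; O₂ fed = 1026 × 1.918 = 1968 kmol.
N₂ fed = 1968 × 79/21 = 7403 kmol.
Fuel reacted = 0.763 × 513 → ξ = 391.4 kmol.
Outlet (n = n₀ + ν ξ):
  CH₄: 513 − 1(391.4) = 121.6
  O₂: 1968 − 2(391.4) = 1185
  N₂: 7403 (inert)
  CO₂: 0 + 1(391.4) = 391.4
  H₂O: 0 + 2(391.4) = 782.8
Total out = 9884 kmol; y_O₂ = 1185 / 9884 = 0.1199.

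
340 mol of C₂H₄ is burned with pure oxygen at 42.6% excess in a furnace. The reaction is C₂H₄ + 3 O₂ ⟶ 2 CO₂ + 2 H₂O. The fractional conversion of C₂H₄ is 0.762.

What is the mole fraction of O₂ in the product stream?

0.377

Stoichiometric O₂ = 3 × 340 = 1020 mol; O₂ fed = 1020 × 1.426 = 1455 mol.
Fuel reacted = 0.762 × 340 → ξ = 259.1 mol.
Outlet (n = n₀ + ν ξ):
  C₂H₄: 340 − 1(259.1) = 80.92
  O₂: 1455 − 3(259.1) = 677.3
  CO₂: 0 + 2(259.1) = 518.2
  H₂O: 0 + 2(259.1) = 518.2
Total out = 1795 mol; y_O₂ = 677.3 / 1795 = 0.3774.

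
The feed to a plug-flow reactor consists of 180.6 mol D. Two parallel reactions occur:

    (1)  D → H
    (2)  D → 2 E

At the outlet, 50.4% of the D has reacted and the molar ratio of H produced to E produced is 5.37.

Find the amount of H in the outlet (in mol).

Conversion of D: D consumed = 0.504 × 180.6 = 91.02 mol = 1ξ₁ + 1ξ₂.
Selectivity: 1ξ₁ / (2ξ₂) = 5.37 → ξ₁ = 10.74 ξ₂.
Substitute: (1·10.74 + 1) ξ₂ = 91.02 → ξ₂ = 7.753 mol, ξ₁ = 83.27 mol.
Outlet amounts (n = n₀ + Σ ν·ξ):
  D: 180.6 − 1(83.27) − 1(7.753) = 89.58
  H: 0 + 1(83.27) = 83.27
  E: 0 + 2(7.753) = 15.51

83.3 mol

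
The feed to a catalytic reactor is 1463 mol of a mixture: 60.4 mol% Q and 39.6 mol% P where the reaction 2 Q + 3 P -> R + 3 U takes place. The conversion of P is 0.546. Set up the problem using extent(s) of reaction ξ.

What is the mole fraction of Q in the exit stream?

0.496

P reacted = 0.546 × 579.3 = 316.3 mol; ν_P = −3, so ξ = 316.3/3 = 105.4 mol.
Outlet amounts (n = n₀ + ν ξ):
  Q: 883.7 − 2(105.4) = 672.8
  P: 579.3 − 3(105.4) = 263
  R: 0 + 1(105.4) = 105.4
  U: 0 + 3(105.4) = 316.3
Total out = 1358 mol; y_Q = 672.8 / 1358 = 0.4956.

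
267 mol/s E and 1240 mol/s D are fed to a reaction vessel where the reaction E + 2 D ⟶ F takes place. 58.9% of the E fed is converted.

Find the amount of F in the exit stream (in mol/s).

E reacted = 0.589 × 267 = 157.3 mol/s; ν_E = −1, so ξ = 157.3/1 = 157.3 mol/s.
Outlet amounts (n = n₀ + ν ξ):
  E: 267 − 1(157.3) = 109.7
  D: 1240 − 2(157.3) = 925.5
  F: 0 + 1(157.3) = 157.3

157 mol/s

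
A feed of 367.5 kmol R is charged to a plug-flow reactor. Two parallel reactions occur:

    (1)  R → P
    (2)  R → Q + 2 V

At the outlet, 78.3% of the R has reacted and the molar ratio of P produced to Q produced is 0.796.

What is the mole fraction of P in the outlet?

0.185

Conversion of R: R consumed = 0.783 × 367.5 = 287.8 kmol = 1ξ₁ + 1ξ₂.
Selectivity: 1ξ₁ / (1ξ₂) = 0.796 → ξ₁ = 0.796 ξ₂.
Substitute: (1·0.796 + 1) ξ₂ = 287.8 → ξ₂ = 160.2 kmol, ξ₁ = 127.5 kmol.
Outlet amounts (n = n₀ + Σ ν·ξ):
  R: 367.5 − 1(127.5) − 1(160.2) = 79.75
  P: 0 + 1(127.5) = 127.5
  Q: 0 + 1(160.2) = 160.2
  V: 0 + 2(160.2) = 320.4
Total out = 687.9 kmol; y_P = 127.5 / 687.9 = 0.1854.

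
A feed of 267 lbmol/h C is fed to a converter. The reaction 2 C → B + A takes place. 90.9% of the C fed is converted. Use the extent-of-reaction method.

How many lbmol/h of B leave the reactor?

C reacted = 0.909 × 267 = 242.7 lbmol/h; ν_C = −2, so ξ = 242.7/2 = 121.4 lbmol/h.
Outlet amounts (n = n₀ + ν ξ):
  C: 267 − 2(121.4) = 24.3
  B: 0 + 1(121.4) = 121.4
  A: 0 + 1(121.4) = 121.4

121 lbmol/h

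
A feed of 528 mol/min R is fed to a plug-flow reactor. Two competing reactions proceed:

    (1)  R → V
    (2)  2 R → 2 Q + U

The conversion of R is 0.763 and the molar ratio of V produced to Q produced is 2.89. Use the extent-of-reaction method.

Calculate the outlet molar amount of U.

Conversion of R: R consumed = 0.763 × 528 = 402.9 mol/min = 1ξ₁ + 2ξ₂.
Selectivity: 1ξ₁ / (2ξ₂) = 2.89 → ξ₁ = 5.78 ξ₂.
Substitute: (1·5.78 + 2) ξ₂ = 402.9 → ξ₂ = 51.78 mol/min, ξ₁ = 299.3 mol/min.
Outlet amounts (n = n₀ + Σ ν·ξ):
  R: 528 − 1(299.3) − 2(51.78) = 125.1
  V: 0 + 1(299.3) = 299.3
  Q: 0 + 2(51.78) = 103.6
  U: 0 + 1(51.78) = 51.78

51.8 mol/min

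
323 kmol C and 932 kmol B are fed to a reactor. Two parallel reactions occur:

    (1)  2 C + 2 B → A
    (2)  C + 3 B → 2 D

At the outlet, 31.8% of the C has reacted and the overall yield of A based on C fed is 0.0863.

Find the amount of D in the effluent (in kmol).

93.9 kmol

Yield of A: 1ξ₁ / 323 = 0.0863 → ξ₁ = 27.87 kmol.
Conversion of C: 2ξ₁ + 1ξ₂ = 0.318 × 323 = 102.7 → ξ₂ = 46.96 kmol.
Outlet amounts (n = n₀ + Σ ν·ξ):
  C: 323 − 2(27.87) − 1(46.96) = 220.3
  B: 932 − 2(27.87) − 3(46.96) = 735.4
  A: 0 + 1(27.87) = 27.87
  D: 0 + 2(46.96) = 93.93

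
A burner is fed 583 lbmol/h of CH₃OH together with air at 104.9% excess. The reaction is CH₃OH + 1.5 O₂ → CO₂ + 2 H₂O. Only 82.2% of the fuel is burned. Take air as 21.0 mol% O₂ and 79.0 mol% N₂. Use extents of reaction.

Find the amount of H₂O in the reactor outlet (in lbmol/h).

958 lbmol/h

Stoichiometric O₂ = 1.5 × 583 = 874.5 lbmol/h; O₂ fed = 874.5 × 2.049 = 1792 lbmol/h.
N₂ fed = 1792 × 79/21 = 6741 lbmol/h.
Fuel reacted = 0.822 × 583 → ξ = 479.2 lbmol/h.
Outlet (n = n₀ + ν ξ):
  CH₃OH: 583 − 1(479.2) = 103.8
  O₂: 1792 − 1.5(479.2) = 1073
  N₂: 6741 (inert)
  CO₂: 0 + 1(479.2) = 479.2
  H₂O: 0 + 2(479.2) = 958.5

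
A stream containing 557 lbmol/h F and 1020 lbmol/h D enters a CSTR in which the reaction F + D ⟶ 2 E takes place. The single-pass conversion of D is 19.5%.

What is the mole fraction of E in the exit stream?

0.252

D reacted = 0.195 × 1020 = 198.9 lbmol/h; ν_D = −1, so ξ = 198.9/1 = 198.9 lbmol/h.
Outlet amounts (n = n₀ + ν ξ):
  F: 557 − 1(198.9) = 358.1
  D: 1020 − 1(198.9) = 821.1
  E: 0 + 2(198.9) = 397.8
Total out = 1577 lbmol/h; y_E = 397.8 / 1577 = 0.2523.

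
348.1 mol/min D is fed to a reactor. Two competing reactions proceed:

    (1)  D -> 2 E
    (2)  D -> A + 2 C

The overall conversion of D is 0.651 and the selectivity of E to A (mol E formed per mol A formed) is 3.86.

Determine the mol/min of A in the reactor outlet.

77.3 mol/min

Conversion of D: D consumed = 0.651 × 348.1 = 226.6 mol/min = 1ξ₁ + 1ξ₂.
Selectivity: 2ξ₁ / (1ξ₂) = 3.86 → ξ₁ = 1.93 ξ₂.
Substitute: (1·1.93 + 1) ξ₂ = 226.6 → ξ₂ = 77.34 mol/min, ξ₁ = 149.3 mol/min.
Outlet amounts (n = n₀ + Σ ν·ξ):
  D: 348.1 − 1(149.3) − 1(77.34) = 121.5
  E: 0 + 2(149.3) = 298.5
  A: 0 + 1(77.34) = 77.34
  C: 0 + 2(77.34) = 154.7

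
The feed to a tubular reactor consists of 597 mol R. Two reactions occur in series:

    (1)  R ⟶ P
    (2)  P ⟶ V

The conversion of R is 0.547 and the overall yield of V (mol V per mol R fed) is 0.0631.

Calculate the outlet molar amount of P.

289 mol

Conversion of R: R consumed = 1ξ₁ = 0.547 × 597 → ξ₁ = 326.6 mol.
Yield of V: 1ξ₂ / 597 = 0.0631 → ξ₂ = 37.67 mol.
Outlet amounts (n = n₀ + Σ ν·ξ):
  R: 597 − 1(326.6) = 270.4
  P: 0 + 1(326.6) − 1(37.67) = 288.9
  V: 0 + 1(37.67) = 37.67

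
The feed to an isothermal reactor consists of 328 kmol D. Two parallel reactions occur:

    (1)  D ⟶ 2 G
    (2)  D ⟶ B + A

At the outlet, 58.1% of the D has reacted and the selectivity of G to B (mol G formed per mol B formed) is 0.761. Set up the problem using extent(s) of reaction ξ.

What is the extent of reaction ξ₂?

ξ₂ = 138 kmol

Conversion of D: D consumed = 0.581 × 328 = 190.6 kmol = 1ξ₁ + 1ξ₂.
Selectivity: 2ξ₁ / (1ξ₂) = 0.761 → ξ₁ = 0.3805 ξ₂.
Substitute: (1·0.3805 + 1) ξ₂ = 190.6 → ξ₂ = 138 kmol, ξ₁ = 52.53 kmol.
Outlet amounts (n = n₀ + Σ ν·ξ):
  D: 328 − 1(52.53) − 1(138) = 137.4
  G: 0 + 2(52.53) = 105.1
  B: 0 + 1(138) = 138
  A: 0 + 1(138) = 138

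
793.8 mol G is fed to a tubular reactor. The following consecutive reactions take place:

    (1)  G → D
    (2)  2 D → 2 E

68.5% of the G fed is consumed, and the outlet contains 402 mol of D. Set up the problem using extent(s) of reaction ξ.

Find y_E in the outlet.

Conversion of G: G consumed = 1ξ₁ = 0.685 × 793.8 → ξ₁ = 543.8 mol.
D balance: n_D = 0 + 1ξ₁ − 2ξ₂ = 402 → ξ₂ = (1·543.8 − 402)/2 = 70.88 mol.
Outlet amounts (n = n₀ + Σ ν·ξ):
  G: 793.8 − 1(543.8) = 250
  D: 0 + 1(543.8) − 2(70.88) = 402
  E: 0 + 2(70.88) = 141.8
Total out = 793.8 mol; y_E = 141.8 / 793.8 = 0.1786.

0.179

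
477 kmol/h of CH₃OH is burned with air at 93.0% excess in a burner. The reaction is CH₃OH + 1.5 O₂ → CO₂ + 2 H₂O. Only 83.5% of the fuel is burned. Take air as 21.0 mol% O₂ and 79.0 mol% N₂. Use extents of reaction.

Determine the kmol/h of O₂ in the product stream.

Stoichiometric O₂ = 1.5 × 477 = 715.5 kmol/h; O₂ fed = 715.5 × 1.930 = 1381 kmol/h.
N₂ fed = 1381 × 79/21 = 5195 kmol/h.
Fuel reacted = 0.835 × 477 → ξ = 398.3 kmol/h.
Outlet (n = n₀ + ν ξ):
  CH₃OH: 477 − 1(398.3) = 78.71
  O₂: 1381 − 1.5(398.3) = 783.5
  N₂: 5195 (inert)
  CO₂: 0 + 1(398.3) = 398.3
  H₂O: 0 + 2(398.3) = 796.6

783 kmol/h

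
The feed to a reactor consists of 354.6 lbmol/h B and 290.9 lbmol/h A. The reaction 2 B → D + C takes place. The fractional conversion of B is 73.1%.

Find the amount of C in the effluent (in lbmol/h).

B reacted = 0.731 × 354.6 = 259.2 lbmol/h; ν_B = −2, so ξ = 259.2/2 = 129.6 lbmol/h.
Outlet amounts (n = n₀ + ν ξ):
  B: 354.6 − 2(129.6) = 95.39
  D: 0 + 1(129.6) = 129.6
  C: 0 + 1(129.6) = 129.6
  A: 290.9 (inert)

130 lbmol/h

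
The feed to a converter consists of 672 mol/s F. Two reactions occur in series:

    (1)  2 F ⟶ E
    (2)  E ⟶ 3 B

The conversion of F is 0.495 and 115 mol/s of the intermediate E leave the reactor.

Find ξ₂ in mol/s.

Conversion of F: F consumed = 2ξ₁ = 0.495 × 672 → ξ₁ = 166.3 mol/s.
E balance: n_E = 0 + 1ξ₁ − 1ξ₂ = 115 → ξ₂ = (1·166.3 − 115)/1 = 51.32 mol/s.
Outlet amounts (n = n₀ + Σ ν·ξ):
  F: 672 − 2(166.3) = 339.4
  E: 0 + 1(166.3) − 1(51.32) = 115
  B: 0 + 3(51.32) = 154

ξ₂ = 51.3 mol/s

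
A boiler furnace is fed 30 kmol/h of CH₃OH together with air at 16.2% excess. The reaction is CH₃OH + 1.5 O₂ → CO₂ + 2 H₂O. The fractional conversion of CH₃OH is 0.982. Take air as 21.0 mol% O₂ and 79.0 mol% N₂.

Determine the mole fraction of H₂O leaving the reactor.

Stoichiometric O₂ = 1.5 × 30 = 45 kmol/h; O₂ fed = 45 × 1.162 = 52.29 kmol/h.
N₂ fed = 52.29 × 79/21 = 196.7 kmol/h.
Fuel reacted = 0.982 × 30 → ξ = 29.46 kmol/h.
Outlet (n = n₀ + ν ξ):
  CH₃OH: 30 − 1(29.46) = 0.54
  O₂: 52.29 − 1.5(29.46) = 8.1
  N₂: 196.7 (inert)
  CO₂: 0 + 1(29.46) = 29.46
  H₂O: 0 + 2(29.46) = 58.92
Total out = 293.7 kmol/h; y_H₂O = 58.92 / 293.7 = 0.2006.

0.201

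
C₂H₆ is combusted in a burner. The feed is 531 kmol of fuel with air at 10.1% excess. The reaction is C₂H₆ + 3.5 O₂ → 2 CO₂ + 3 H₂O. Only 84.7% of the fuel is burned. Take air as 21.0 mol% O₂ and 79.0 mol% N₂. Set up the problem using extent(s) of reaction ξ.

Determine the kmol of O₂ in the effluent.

472 kmol

Stoichiometric O₂ = 3.5 × 531 = 1858 kmol; O₂ fed = 1858 × 1.101 = 2046 kmol.
N₂ fed = 2046 × 79/21 = 7698 kmol.
Fuel reacted = 0.847 × 531 → ξ = 449.8 kmol.
Outlet (n = n₀ + ν ξ):
  C₂H₆: 531 − 1(449.8) = 81.24
  O₂: 2046 − 3.5(449.8) = 472.1
  N₂: 7698 (inert)
  CO₂: 0 + 2(449.8) = 899.5
  H₂O: 0 + 3(449.8) = 1349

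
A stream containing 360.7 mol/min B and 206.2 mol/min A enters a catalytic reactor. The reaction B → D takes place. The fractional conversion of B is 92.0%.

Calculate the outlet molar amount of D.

B reacted = 0.92 × 360.7 = 331.8 mol/min; ν_B = −1, so ξ = 331.8/1 = 331.8 mol/min.
Outlet amounts (n = n₀ + ν ξ):
  B: 360.7 − 1(331.8) = 28.86
  D: 0 + 1(331.8) = 331.8
  A: 206.2 (inert)

332 mol/min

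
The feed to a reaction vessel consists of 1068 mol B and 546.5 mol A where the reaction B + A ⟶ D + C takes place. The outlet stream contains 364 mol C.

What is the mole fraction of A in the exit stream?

For C: n = n₀ + 1ξ → 364 = 0 + 1ξ, giving ξ = 364 mol.
Outlet amounts (n = n₀ + ν ξ):
  B: 1068 − 1(364) = 704
  A: 546.5 − 1(364) = 182.5
  D: 0 + 1(364) = 364
  C: 0 + 1(364) = 364
Total out = 1614 mol; y_A = 182.5 / 1614 = 0.113.

0.113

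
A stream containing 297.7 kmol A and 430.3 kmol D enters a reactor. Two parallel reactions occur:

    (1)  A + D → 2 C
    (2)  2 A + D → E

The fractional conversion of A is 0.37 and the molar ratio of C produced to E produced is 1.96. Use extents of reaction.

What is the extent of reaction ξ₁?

ξ₁ = 36.2 kmol

Conversion of A: A consumed = 0.37 × 297.7 = 110.1 kmol = 1ξ₁ + 2ξ₂.
Selectivity: 2ξ₁ / (1ξ₂) = 1.96 → ξ₁ = 0.98 ξ₂.
Substitute: (1·0.98 + 2) ξ₂ = 110.1 → ξ₂ = 36.96 kmol, ξ₁ = 36.22 kmol.
Outlet amounts (n = n₀ + Σ ν·ξ):
  A: 297.7 − 1(36.22) − 2(36.96) = 187.6
  D: 430.3 − 1(36.22) − 1(36.96) = 357.1
  C: 0 + 2(36.22) = 72.45
  E: 0 + 1(36.96) = 36.96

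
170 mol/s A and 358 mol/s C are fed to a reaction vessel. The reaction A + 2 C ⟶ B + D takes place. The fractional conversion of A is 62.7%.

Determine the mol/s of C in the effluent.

A reacted = 0.627 × 170 = 106.6 mol/s; ν_A = −1, so ξ = 106.6/1 = 106.6 mol/s.
Outlet amounts (n = n₀ + ν ξ):
  A: 170 − 1(106.6) = 63.41
  C: 358 − 2(106.6) = 144.8
  B: 0 + 1(106.6) = 106.6
  D: 0 + 1(106.6) = 106.6

145 mol/s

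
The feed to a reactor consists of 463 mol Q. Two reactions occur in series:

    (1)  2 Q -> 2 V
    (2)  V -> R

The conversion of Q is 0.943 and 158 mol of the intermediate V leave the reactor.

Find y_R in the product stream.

0.602

Conversion of Q: Q consumed = 2ξ₁ = 0.943 × 463 → ξ₁ = 218.3 mol.
V balance: n_V = 0 + 2ξ₁ − 1ξ₂ = 158 → ξ₂ = (2·218.3 − 158)/1 = 278.6 mol.
Outlet amounts (n = n₀ + Σ ν·ξ):
  Q: 463 − 2(218.3) = 26.39
  V: 0 + 2(218.3) − 1(278.6) = 158
  R: 0 + 1(278.6) = 278.6
Total out = 463 mol; y_R = 278.6 / 463 = 0.6017.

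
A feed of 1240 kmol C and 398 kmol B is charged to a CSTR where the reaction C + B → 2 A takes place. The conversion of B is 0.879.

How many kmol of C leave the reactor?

B reacted = 0.879 × 398 = 349.8 kmol; ν_B = −1, so ξ = 349.8/1 = 349.8 kmol.
Outlet amounts (n = n₀ + ν ξ):
  C: 1240 − 1(349.8) = 890.2
  B: 398 − 1(349.8) = 48.16
  A: 0 + 2(349.8) = 699.7

890 kmol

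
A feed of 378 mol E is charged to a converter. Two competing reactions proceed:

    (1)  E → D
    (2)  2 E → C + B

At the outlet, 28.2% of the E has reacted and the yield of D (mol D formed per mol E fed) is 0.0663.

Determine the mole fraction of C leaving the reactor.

Yield of D: 1ξ₁ / 378 = 0.0663 → ξ₁ = 25.06 mol.
Conversion of E: 1ξ₁ + 2ξ₂ = 0.282 × 378 = 106.6 → ξ₂ = 40.77 mol.
Outlet amounts (n = n₀ + Σ ν·ξ):
  E: 378 − 1(25.06) − 2(40.77) = 271.4
  D: 0 + 1(25.06) = 25.06
  C: 0 + 1(40.77) = 40.77
  B: 0 + 1(40.77) = 40.77
Total out = 378 mol; y_C = 40.77 / 378 = 0.1078.

0.108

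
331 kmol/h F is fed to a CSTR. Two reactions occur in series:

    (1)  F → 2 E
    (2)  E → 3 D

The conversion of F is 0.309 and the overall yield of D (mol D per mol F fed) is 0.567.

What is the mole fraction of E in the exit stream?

Conversion of F: F consumed = 1ξ₁ = 0.309 × 331 → ξ₁ = 102.3 kmol/h.
Yield of D: 3ξ₂ / 331 = 0.567 → ξ₂ = 62.56 kmol/h.
Outlet amounts (n = n₀ + Σ ν·ξ):
  F: 331 − 1(102.3) = 228.7
  E: 0 + 2(102.3) − 1(62.56) = 142
  D: 0 + 3(62.56) = 187.7
Total out = 558.4 kmol/h; y_E = 142 / 558.4 = 0.2543.

0.254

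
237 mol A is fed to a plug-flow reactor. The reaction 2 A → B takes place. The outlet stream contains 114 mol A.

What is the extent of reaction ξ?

ξ = 61.5 mol

For A: n = n₀ − 2ξ → 114 = 237 − 2ξ, giving ξ = 61.5 mol.
Outlet amounts (n = n₀ + ν ξ):
  A: 237 − 2(61.5) = 114
  B: 0 + 1(61.5) = 61.5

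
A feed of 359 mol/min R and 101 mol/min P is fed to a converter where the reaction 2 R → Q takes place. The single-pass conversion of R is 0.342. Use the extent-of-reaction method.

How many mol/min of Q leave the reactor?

R reacted = 0.342 × 359 = 122.8 mol/min; ν_R = −2, so ξ = 122.8/2 = 61.39 mol/min.
Outlet amounts (n = n₀ + ν ξ):
  R: 359 − 2(61.39) = 236.2
  Q: 0 + 1(61.39) = 61.39
  P: 101 (inert)

61.4 mol/min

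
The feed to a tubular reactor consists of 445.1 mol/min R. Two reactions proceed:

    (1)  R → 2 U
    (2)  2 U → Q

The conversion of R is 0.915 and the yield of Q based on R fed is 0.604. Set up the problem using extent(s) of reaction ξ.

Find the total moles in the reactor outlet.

584 mol/min

Conversion of R: R consumed = 1ξ₁ = 0.915 × 445.1 → ξ₁ = 407.3 mol/min.
Yield of Q: 1ξ₂ / 445.1 = 0.604 → ξ₂ = 268.8 mol/min.
Outlet amounts (n = n₀ + Σ ν·ξ):
  R: 445.1 − 1(407.3) = 37.83
  U: 0 + 2(407.3) − 2(268.8) = 276.9
  Q: 0 + 1(268.8) = 268.8
Total out = 37.83 + 276.9 + 268.8 = 583.5 mol/min.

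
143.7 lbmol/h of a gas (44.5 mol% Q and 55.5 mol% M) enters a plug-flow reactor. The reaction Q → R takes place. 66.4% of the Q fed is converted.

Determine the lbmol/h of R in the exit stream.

Q reacted = 0.664 × 63.95 = 42.46 lbmol/h; ν_Q = −1, so ξ = 42.46/1 = 42.46 lbmol/h.
Outlet amounts (n = n₀ + ν ξ):
  Q: 63.95 − 1(42.46) = 21.49
  R: 0 + 1(42.46) = 42.46
  M: 79.75 (inert)

42.5 lbmol/h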